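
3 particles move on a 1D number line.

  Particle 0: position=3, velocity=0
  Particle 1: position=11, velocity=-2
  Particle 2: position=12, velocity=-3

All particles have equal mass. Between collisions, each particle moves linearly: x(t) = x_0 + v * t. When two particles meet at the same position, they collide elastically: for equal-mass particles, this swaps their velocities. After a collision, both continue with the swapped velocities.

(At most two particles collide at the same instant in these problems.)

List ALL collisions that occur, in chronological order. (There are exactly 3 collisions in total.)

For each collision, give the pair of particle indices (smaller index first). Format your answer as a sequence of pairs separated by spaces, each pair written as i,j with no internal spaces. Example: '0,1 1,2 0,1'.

Collision at t=1: particles 1 and 2 swap velocities; positions: p0=3 p1=9 p2=9; velocities now: v0=0 v1=-3 v2=-2
Collision at t=3: particles 0 and 1 swap velocities; positions: p0=3 p1=3 p2=5; velocities now: v0=-3 v1=0 v2=-2
Collision at t=4: particles 1 and 2 swap velocities; positions: p0=0 p1=3 p2=3; velocities now: v0=-3 v1=-2 v2=0

Answer: 1,2 0,1 1,2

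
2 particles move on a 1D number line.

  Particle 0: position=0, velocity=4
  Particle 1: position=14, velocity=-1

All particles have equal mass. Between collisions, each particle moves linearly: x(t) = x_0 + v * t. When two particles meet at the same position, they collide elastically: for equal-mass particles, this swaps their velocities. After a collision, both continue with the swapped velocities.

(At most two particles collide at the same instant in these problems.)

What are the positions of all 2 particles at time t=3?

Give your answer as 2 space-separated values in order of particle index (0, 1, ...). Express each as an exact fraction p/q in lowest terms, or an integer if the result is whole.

Collision at t=14/5: particles 0 and 1 swap velocities; positions: p0=56/5 p1=56/5; velocities now: v0=-1 v1=4
Advance to t=3 (no further collisions before then); velocities: v0=-1 v1=4; positions = 11 12

Answer: 11 12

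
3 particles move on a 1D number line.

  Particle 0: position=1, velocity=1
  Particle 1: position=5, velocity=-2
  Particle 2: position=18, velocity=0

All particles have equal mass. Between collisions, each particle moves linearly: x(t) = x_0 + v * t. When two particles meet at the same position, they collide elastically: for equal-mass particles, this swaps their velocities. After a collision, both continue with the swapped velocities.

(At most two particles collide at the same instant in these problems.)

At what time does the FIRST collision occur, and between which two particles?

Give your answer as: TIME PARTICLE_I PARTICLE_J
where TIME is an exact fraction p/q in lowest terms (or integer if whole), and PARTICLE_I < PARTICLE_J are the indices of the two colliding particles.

Answer: 4/3 0 1

Derivation:
Pair (0,1): pos 1,5 vel 1,-2 -> gap=4, closing at 3/unit, collide at t=4/3
Pair (1,2): pos 5,18 vel -2,0 -> not approaching (rel speed -2 <= 0)
Earliest collision: t=4/3 between 0 and 1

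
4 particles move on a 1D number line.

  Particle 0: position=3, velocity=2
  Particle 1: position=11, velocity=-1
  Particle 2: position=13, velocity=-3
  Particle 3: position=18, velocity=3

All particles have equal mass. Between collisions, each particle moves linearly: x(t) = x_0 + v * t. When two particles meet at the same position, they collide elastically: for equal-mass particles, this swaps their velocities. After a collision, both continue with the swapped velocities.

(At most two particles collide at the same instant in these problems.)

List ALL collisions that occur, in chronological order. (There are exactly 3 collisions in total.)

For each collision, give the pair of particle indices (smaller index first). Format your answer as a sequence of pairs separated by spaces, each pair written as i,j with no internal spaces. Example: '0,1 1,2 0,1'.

Collision at t=1: particles 1 and 2 swap velocities; positions: p0=5 p1=10 p2=10 p3=21; velocities now: v0=2 v1=-3 v2=-1 v3=3
Collision at t=2: particles 0 and 1 swap velocities; positions: p0=7 p1=7 p2=9 p3=24; velocities now: v0=-3 v1=2 v2=-1 v3=3
Collision at t=8/3: particles 1 and 2 swap velocities; positions: p0=5 p1=25/3 p2=25/3 p3=26; velocities now: v0=-3 v1=-1 v2=2 v3=3

Answer: 1,2 0,1 1,2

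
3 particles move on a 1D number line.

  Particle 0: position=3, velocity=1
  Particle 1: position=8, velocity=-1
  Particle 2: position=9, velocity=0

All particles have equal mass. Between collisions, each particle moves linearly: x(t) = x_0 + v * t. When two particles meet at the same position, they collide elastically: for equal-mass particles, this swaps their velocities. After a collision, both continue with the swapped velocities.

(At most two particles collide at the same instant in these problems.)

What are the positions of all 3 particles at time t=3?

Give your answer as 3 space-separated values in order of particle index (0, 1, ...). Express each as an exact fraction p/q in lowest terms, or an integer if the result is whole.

Answer: 5 6 9

Derivation:
Collision at t=5/2: particles 0 and 1 swap velocities; positions: p0=11/2 p1=11/2 p2=9; velocities now: v0=-1 v1=1 v2=0
Advance to t=3 (no further collisions before then); velocities: v0=-1 v1=1 v2=0; positions = 5 6 9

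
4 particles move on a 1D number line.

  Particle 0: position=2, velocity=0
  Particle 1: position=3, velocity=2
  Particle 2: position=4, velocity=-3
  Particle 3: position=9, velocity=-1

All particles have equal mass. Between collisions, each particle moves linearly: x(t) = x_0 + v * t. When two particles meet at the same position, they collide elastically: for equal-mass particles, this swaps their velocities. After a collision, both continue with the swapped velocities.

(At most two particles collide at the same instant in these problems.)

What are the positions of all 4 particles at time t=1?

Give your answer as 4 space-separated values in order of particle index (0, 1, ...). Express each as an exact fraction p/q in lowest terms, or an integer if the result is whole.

Answer: 1 2 5 8

Derivation:
Collision at t=1/5: particles 1 and 2 swap velocities; positions: p0=2 p1=17/5 p2=17/5 p3=44/5; velocities now: v0=0 v1=-3 v2=2 v3=-1
Collision at t=2/3: particles 0 and 1 swap velocities; positions: p0=2 p1=2 p2=13/3 p3=25/3; velocities now: v0=-3 v1=0 v2=2 v3=-1
Advance to t=1 (no further collisions before then); velocities: v0=-3 v1=0 v2=2 v3=-1; positions = 1 2 5 8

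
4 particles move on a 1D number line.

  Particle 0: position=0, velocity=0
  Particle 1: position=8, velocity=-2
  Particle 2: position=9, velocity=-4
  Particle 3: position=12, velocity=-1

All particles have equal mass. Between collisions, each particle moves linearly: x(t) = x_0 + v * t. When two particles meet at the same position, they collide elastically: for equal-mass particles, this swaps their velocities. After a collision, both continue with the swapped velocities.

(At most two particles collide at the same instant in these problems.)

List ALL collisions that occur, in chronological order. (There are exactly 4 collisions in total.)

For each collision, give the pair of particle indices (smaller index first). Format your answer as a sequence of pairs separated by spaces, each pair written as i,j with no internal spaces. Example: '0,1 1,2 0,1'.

Collision at t=1/2: particles 1 and 2 swap velocities; positions: p0=0 p1=7 p2=7 p3=23/2; velocities now: v0=0 v1=-4 v2=-2 v3=-1
Collision at t=9/4: particles 0 and 1 swap velocities; positions: p0=0 p1=0 p2=7/2 p3=39/4; velocities now: v0=-4 v1=0 v2=-2 v3=-1
Collision at t=4: particles 1 and 2 swap velocities; positions: p0=-7 p1=0 p2=0 p3=8; velocities now: v0=-4 v1=-2 v2=0 v3=-1
Collision at t=12: particles 2 and 3 swap velocities; positions: p0=-39 p1=-16 p2=0 p3=0; velocities now: v0=-4 v1=-2 v2=-1 v3=0

Answer: 1,2 0,1 1,2 2,3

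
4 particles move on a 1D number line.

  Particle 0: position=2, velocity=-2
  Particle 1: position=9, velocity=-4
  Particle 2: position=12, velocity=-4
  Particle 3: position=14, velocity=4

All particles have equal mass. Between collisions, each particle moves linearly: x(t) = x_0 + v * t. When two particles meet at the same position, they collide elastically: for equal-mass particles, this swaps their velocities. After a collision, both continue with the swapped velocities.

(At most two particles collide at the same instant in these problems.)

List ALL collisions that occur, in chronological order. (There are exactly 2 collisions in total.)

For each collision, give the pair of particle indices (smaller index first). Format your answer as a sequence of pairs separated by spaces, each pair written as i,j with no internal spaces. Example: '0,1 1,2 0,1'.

Collision at t=7/2: particles 0 and 1 swap velocities; positions: p0=-5 p1=-5 p2=-2 p3=28; velocities now: v0=-4 v1=-2 v2=-4 v3=4
Collision at t=5: particles 1 and 2 swap velocities; positions: p0=-11 p1=-8 p2=-8 p3=34; velocities now: v0=-4 v1=-4 v2=-2 v3=4

Answer: 0,1 1,2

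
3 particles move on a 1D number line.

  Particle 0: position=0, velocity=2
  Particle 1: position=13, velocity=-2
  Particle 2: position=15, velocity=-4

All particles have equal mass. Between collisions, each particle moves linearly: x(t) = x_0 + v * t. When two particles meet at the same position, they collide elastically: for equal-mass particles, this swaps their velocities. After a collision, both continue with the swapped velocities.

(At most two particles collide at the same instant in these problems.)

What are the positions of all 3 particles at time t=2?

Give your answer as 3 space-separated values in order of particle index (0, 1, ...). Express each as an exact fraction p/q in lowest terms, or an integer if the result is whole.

Collision at t=1: particles 1 and 2 swap velocities; positions: p0=2 p1=11 p2=11; velocities now: v0=2 v1=-4 v2=-2
Advance to t=2 (no further collisions before then); velocities: v0=2 v1=-4 v2=-2; positions = 4 7 9

Answer: 4 7 9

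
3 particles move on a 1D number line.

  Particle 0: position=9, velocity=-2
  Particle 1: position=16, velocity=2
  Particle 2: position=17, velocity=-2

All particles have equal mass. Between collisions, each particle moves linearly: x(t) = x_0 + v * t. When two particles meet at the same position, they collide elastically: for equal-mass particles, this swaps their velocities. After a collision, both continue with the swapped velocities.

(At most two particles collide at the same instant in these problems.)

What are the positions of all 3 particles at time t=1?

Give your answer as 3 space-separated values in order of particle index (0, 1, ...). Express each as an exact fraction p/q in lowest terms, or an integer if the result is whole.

Collision at t=1/4: particles 1 and 2 swap velocities; positions: p0=17/2 p1=33/2 p2=33/2; velocities now: v0=-2 v1=-2 v2=2
Advance to t=1 (no further collisions before then); velocities: v0=-2 v1=-2 v2=2; positions = 7 15 18

Answer: 7 15 18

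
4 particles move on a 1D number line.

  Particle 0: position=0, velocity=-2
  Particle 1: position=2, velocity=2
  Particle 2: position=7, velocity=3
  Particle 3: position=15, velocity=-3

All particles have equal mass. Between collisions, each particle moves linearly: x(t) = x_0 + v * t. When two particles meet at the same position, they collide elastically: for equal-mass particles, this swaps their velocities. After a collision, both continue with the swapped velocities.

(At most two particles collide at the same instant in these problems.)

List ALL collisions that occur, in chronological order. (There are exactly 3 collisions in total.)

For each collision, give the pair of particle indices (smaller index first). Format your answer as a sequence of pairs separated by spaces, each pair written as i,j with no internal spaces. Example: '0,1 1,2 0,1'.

Collision at t=4/3: particles 2 and 3 swap velocities; positions: p0=-8/3 p1=14/3 p2=11 p3=11; velocities now: v0=-2 v1=2 v2=-3 v3=3
Collision at t=13/5: particles 1 and 2 swap velocities; positions: p0=-26/5 p1=36/5 p2=36/5 p3=74/5; velocities now: v0=-2 v1=-3 v2=2 v3=3
Collision at t=15: particles 0 and 1 swap velocities; positions: p0=-30 p1=-30 p2=32 p3=52; velocities now: v0=-3 v1=-2 v2=2 v3=3

Answer: 2,3 1,2 0,1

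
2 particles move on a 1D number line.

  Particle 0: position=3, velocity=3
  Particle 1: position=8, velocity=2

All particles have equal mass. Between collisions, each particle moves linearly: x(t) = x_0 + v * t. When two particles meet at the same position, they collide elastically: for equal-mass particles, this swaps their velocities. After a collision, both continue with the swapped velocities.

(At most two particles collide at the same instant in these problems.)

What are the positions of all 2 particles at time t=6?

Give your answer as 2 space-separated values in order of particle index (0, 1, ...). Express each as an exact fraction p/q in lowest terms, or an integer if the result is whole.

Collision at t=5: particles 0 and 1 swap velocities; positions: p0=18 p1=18; velocities now: v0=2 v1=3
Advance to t=6 (no further collisions before then); velocities: v0=2 v1=3; positions = 20 21

Answer: 20 21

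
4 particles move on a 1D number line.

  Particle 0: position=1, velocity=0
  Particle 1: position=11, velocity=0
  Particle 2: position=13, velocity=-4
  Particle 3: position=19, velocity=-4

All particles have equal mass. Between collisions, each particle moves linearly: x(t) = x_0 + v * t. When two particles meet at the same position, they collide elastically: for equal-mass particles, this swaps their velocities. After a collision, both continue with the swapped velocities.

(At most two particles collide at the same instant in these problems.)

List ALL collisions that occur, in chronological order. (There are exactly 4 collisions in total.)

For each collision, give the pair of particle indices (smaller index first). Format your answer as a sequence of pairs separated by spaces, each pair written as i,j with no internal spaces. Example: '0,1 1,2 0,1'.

Answer: 1,2 2,3 0,1 1,2

Derivation:
Collision at t=1/2: particles 1 and 2 swap velocities; positions: p0=1 p1=11 p2=11 p3=17; velocities now: v0=0 v1=-4 v2=0 v3=-4
Collision at t=2: particles 2 and 3 swap velocities; positions: p0=1 p1=5 p2=11 p3=11; velocities now: v0=0 v1=-4 v2=-4 v3=0
Collision at t=3: particles 0 and 1 swap velocities; positions: p0=1 p1=1 p2=7 p3=11; velocities now: v0=-4 v1=0 v2=-4 v3=0
Collision at t=9/2: particles 1 and 2 swap velocities; positions: p0=-5 p1=1 p2=1 p3=11; velocities now: v0=-4 v1=-4 v2=0 v3=0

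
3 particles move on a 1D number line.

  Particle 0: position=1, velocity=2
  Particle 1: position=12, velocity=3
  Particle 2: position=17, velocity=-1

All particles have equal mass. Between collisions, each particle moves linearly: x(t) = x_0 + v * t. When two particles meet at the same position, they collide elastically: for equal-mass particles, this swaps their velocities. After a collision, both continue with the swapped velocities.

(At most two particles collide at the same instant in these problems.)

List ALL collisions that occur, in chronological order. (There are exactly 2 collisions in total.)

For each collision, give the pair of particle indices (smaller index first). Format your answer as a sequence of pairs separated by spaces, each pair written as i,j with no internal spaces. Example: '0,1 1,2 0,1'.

Answer: 1,2 0,1

Derivation:
Collision at t=5/4: particles 1 and 2 swap velocities; positions: p0=7/2 p1=63/4 p2=63/4; velocities now: v0=2 v1=-1 v2=3
Collision at t=16/3: particles 0 and 1 swap velocities; positions: p0=35/3 p1=35/3 p2=28; velocities now: v0=-1 v1=2 v2=3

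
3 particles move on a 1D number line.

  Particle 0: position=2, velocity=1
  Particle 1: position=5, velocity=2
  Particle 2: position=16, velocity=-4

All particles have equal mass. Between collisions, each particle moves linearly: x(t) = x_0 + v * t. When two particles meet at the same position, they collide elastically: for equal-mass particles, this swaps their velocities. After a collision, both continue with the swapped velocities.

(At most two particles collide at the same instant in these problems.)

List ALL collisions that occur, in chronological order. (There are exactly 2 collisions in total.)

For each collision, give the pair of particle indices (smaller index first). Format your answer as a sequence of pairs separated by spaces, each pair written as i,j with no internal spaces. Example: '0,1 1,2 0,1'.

Answer: 1,2 0,1

Derivation:
Collision at t=11/6: particles 1 and 2 swap velocities; positions: p0=23/6 p1=26/3 p2=26/3; velocities now: v0=1 v1=-4 v2=2
Collision at t=14/5: particles 0 and 1 swap velocities; positions: p0=24/5 p1=24/5 p2=53/5; velocities now: v0=-4 v1=1 v2=2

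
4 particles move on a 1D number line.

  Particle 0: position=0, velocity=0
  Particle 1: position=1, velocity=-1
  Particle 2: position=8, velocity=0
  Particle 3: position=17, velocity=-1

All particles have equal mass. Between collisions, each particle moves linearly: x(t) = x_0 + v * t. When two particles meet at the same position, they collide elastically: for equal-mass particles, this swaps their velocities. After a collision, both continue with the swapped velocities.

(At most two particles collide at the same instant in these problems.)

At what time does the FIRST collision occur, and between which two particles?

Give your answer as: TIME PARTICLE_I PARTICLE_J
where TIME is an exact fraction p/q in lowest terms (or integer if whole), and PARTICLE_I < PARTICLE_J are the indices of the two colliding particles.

Answer: 1 0 1

Derivation:
Pair (0,1): pos 0,1 vel 0,-1 -> gap=1, closing at 1/unit, collide at t=1
Pair (1,2): pos 1,8 vel -1,0 -> not approaching (rel speed -1 <= 0)
Pair (2,3): pos 8,17 vel 0,-1 -> gap=9, closing at 1/unit, collide at t=9
Earliest collision: t=1 between 0 and 1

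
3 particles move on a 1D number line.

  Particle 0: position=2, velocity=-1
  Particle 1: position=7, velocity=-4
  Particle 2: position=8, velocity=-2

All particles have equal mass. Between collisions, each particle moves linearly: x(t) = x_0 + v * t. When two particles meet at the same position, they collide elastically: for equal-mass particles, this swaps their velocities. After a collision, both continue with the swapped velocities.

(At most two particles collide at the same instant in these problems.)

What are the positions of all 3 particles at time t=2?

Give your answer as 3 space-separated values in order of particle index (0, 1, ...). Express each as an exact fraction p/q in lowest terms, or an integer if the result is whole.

Answer: -1 0 4

Derivation:
Collision at t=5/3: particles 0 and 1 swap velocities; positions: p0=1/3 p1=1/3 p2=14/3; velocities now: v0=-4 v1=-1 v2=-2
Advance to t=2 (no further collisions before then); velocities: v0=-4 v1=-1 v2=-2; positions = -1 0 4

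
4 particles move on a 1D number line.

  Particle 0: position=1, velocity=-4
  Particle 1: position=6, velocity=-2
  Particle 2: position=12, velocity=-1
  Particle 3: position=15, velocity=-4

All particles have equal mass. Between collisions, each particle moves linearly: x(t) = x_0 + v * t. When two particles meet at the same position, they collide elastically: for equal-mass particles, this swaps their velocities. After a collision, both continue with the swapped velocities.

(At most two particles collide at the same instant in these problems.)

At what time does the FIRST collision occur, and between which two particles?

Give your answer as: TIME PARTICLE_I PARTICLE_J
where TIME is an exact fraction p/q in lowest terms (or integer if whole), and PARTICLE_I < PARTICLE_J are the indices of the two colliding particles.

Pair (0,1): pos 1,6 vel -4,-2 -> not approaching (rel speed -2 <= 0)
Pair (1,2): pos 6,12 vel -2,-1 -> not approaching (rel speed -1 <= 0)
Pair (2,3): pos 12,15 vel -1,-4 -> gap=3, closing at 3/unit, collide at t=1
Earliest collision: t=1 between 2 and 3

Answer: 1 2 3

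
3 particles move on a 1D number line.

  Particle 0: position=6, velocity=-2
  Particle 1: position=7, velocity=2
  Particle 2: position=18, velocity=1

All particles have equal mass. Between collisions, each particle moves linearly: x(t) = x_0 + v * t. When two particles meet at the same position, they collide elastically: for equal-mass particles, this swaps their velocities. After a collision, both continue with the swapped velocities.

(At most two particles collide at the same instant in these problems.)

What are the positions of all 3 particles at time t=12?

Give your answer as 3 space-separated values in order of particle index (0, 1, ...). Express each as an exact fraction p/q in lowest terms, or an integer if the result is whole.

Collision at t=11: particles 1 and 2 swap velocities; positions: p0=-16 p1=29 p2=29; velocities now: v0=-2 v1=1 v2=2
Advance to t=12 (no further collisions before then); velocities: v0=-2 v1=1 v2=2; positions = -18 30 31

Answer: -18 30 31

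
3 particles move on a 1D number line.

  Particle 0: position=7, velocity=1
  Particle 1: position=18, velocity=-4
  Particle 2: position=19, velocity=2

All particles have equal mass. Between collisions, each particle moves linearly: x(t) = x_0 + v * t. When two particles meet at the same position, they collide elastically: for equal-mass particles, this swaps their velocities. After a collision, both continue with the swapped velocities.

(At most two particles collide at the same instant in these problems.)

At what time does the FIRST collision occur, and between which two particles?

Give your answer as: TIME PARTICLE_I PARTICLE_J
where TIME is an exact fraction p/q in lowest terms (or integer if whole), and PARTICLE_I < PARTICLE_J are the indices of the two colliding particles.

Answer: 11/5 0 1

Derivation:
Pair (0,1): pos 7,18 vel 1,-4 -> gap=11, closing at 5/unit, collide at t=11/5
Pair (1,2): pos 18,19 vel -4,2 -> not approaching (rel speed -6 <= 0)
Earliest collision: t=11/5 between 0 and 1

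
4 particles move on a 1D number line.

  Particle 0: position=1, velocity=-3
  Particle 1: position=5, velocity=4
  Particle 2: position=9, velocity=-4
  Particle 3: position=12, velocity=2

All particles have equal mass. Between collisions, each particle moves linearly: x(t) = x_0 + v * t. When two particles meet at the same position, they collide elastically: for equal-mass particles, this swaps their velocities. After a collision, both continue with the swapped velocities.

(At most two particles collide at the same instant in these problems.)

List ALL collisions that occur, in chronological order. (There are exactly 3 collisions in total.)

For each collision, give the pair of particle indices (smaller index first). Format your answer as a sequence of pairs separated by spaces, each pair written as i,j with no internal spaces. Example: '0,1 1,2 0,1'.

Collision at t=1/2: particles 1 and 2 swap velocities; positions: p0=-1/2 p1=7 p2=7 p3=13; velocities now: v0=-3 v1=-4 v2=4 v3=2
Collision at t=7/2: particles 2 and 3 swap velocities; positions: p0=-19/2 p1=-5 p2=19 p3=19; velocities now: v0=-3 v1=-4 v2=2 v3=4
Collision at t=8: particles 0 and 1 swap velocities; positions: p0=-23 p1=-23 p2=28 p3=37; velocities now: v0=-4 v1=-3 v2=2 v3=4

Answer: 1,2 2,3 0,1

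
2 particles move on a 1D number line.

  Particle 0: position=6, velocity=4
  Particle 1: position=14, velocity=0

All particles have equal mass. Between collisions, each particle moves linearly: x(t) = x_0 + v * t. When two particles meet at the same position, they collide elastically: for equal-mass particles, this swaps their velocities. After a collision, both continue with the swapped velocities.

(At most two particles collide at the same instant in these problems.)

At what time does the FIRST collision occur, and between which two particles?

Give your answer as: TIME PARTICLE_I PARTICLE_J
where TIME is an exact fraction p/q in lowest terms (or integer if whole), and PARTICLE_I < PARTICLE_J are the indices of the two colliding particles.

Pair (0,1): pos 6,14 vel 4,0 -> gap=8, closing at 4/unit, collide at t=2
Earliest collision: t=2 between 0 and 1

Answer: 2 0 1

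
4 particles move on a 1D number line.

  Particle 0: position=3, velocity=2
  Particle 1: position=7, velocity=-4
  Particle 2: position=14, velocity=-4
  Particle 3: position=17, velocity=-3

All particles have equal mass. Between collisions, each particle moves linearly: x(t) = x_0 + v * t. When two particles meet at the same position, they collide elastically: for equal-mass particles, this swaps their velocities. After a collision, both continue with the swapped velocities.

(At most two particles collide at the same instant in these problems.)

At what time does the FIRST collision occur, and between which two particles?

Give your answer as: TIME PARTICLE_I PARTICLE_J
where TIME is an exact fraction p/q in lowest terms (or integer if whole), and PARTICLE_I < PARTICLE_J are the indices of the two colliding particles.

Pair (0,1): pos 3,7 vel 2,-4 -> gap=4, closing at 6/unit, collide at t=2/3
Pair (1,2): pos 7,14 vel -4,-4 -> not approaching (rel speed 0 <= 0)
Pair (2,3): pos 14,17 vel -4,-3 -> not approaching (rel speed -1 <= 0)
Earliest collision: t=2/3 between 0 and 1

Answer: 2/3 0 1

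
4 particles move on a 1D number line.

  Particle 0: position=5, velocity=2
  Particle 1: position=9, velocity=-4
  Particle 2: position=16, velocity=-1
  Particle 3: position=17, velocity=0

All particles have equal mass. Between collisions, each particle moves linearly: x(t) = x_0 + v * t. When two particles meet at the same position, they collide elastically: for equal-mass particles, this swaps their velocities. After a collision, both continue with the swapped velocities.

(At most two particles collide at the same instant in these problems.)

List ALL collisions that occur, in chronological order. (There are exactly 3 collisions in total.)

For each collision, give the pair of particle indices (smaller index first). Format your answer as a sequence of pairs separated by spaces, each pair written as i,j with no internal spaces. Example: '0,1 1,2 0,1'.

Collision at t=2/3: particles 0 and 1 swap velocities; positions: p0=19/3 p1=19/3 p2=46/3 p3=17; velocities now: v0=-4 v1=2 v2=-1 v3=0
Collision at t=11/3: particles 1 and 2 swap velocities; positions: p0=-17/3 p1=37/3 p2=37/3 p3=17; velocities now: v0=-4 v1=-1 v2=2 v3=0
Collision at t=6: particles 2 and 3 swap velocities; positions: p0=-15 p1=10 p2=17 p3=17; velocities now: v0=-4 v1=-1 v2=0 v3=2

Answer: 0,1 1,2 2,3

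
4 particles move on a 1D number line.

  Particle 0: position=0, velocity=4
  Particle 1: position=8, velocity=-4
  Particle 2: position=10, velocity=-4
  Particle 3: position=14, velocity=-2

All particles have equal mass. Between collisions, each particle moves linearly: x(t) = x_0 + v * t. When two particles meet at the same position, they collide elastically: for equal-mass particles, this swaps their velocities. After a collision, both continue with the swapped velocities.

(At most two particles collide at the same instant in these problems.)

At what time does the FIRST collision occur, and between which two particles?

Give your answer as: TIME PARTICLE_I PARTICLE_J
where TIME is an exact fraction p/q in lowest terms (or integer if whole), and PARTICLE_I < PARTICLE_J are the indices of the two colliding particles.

Pair (0,1): pos 0,8 vel 4,-4 -> gap=8, closing at 8/unit, collide at t=1
Pair (1,2): pos 8,10 vel -4,-4 -> not approaching (rel speed 0 <= 0)
Pair (2,3): pos 10,14 vel -4,-2 -> not approaching (rel speed -2 <= 0)
Earliest collision: t=1 between 0 and 1

Answer: 1 0 1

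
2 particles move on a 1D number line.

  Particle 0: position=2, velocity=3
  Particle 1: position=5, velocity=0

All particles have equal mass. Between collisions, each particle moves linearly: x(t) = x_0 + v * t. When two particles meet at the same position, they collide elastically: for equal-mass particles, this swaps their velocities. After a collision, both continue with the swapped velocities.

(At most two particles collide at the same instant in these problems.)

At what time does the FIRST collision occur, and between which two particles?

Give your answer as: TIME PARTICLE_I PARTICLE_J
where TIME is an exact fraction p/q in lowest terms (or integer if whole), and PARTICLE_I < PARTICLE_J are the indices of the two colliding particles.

Answer: 1 0 1

Derivation:
Pair (0,1): pos 2,5 vel 3,0 -> gap=3, closing at 3/unit, collide at t=1
Earliest collision: t=1 between 0 and 1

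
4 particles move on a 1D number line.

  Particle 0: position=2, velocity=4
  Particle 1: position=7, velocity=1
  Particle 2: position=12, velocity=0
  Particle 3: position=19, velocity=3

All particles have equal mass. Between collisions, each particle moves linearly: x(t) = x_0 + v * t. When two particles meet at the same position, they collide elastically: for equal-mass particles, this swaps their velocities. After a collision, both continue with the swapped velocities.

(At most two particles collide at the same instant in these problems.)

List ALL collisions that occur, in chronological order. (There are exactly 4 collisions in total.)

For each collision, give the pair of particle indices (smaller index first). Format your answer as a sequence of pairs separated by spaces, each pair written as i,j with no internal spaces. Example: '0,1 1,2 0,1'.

Collision at t=5/3: particles 0 and 1 swap velocities; positions: p0=26/3 p1=26/3 p2=12 p3=24; velocities now: v0=1 v1=4 v2=0 v3=3
Collision at t=5/2: particles 1 and 2 swap velocities; positions: p0=19/2 p1=12 p2=12 p3=53/2; velocities now: v0=1 v1=0 v2=4 v3=3
Collision at t=5: particles 0 and 1 swap velocities; positions: p0=12 p1=12 p2=22 p3=34; velocities now: v0=0 v1=1 v2=4 v3=3
Collision at t=17: particles 2 and 3 swap velocities; positions: p0=12 p1=24 p2=70 p3=70; velocities now: v0=0 v1=1 v2=3 v3=4

Answer: 0,1 1,2 0,1 2,3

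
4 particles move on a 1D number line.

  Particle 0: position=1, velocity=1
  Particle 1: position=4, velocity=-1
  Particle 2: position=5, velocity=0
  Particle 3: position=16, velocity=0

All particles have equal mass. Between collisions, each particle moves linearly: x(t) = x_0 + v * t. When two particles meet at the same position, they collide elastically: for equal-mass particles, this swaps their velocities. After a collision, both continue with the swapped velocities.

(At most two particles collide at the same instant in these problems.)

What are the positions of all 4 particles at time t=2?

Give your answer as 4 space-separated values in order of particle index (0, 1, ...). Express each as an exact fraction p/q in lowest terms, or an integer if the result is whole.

Answer: 2 3 5 16

Derivation:
Collision at t=3/2: particles 0 and 1 swap velocities; positions: p0=5/2 p1=5/2 p2=5 p3=16; velocities now: v0=-1 v1=1 v2=0 v3=0
Advance to t=2 (no further collisions before then); velocities: v0=-1 v1=1 v2=0 v3=0; positions = 2 3 5 16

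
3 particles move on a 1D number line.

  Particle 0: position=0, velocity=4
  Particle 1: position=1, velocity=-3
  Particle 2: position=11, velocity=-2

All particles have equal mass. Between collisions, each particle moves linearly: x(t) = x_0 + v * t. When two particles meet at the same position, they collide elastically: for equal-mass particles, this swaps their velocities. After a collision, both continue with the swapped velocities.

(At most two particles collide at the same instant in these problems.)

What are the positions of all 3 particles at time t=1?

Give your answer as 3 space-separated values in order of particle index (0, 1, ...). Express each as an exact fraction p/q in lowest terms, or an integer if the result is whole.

Answer: -2 4 9

Derivation:
Collision at t=1/7: particles 0 and 1 swap velocities; positions: p0=4/7 p1=4/7 p2=75/7; velocities now: v0=-3 v1=4 v2=-2
Advance to t=1 (no further collisions before then); velocities: v0=-3 v1=4 v2=-2; positions = -2 4 9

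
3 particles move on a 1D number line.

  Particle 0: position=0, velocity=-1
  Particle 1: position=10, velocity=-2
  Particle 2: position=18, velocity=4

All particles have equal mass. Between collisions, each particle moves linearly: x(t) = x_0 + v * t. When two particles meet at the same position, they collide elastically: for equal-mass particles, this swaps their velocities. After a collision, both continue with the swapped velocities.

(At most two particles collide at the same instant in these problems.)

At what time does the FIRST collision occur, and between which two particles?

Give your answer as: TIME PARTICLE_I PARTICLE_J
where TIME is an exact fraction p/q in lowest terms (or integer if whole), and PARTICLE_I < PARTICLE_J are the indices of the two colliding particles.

Pair (0,1): pos 0,10 vel -1,-2 -> gap=10, closing at 1/unit, collide at t=10
Pair (1,2): pos 10,18 vel -2,4 -> not approaching (rel speed -6 <= 0)
Earliest collision: t=10 between 0 and 1

Answer: 10 0 1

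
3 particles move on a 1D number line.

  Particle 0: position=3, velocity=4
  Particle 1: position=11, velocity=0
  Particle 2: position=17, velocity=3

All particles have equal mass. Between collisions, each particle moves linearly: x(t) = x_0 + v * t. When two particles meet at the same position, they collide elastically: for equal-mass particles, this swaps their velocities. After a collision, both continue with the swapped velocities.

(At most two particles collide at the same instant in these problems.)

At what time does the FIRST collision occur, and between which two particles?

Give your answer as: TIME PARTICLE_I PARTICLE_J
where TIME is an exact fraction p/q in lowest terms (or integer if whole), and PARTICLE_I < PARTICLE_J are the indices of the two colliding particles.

Pair (0,1): pos 3,11 vel 4,0 -> gap=8, closing at 4/unit, collide at t=2
Pair (1,2): pos 11,17 vel 0,3 -> not approaching (rel speed -3 <= 0)
Earliest collision: t=2 between 0 and 1

Answer: 2 0 1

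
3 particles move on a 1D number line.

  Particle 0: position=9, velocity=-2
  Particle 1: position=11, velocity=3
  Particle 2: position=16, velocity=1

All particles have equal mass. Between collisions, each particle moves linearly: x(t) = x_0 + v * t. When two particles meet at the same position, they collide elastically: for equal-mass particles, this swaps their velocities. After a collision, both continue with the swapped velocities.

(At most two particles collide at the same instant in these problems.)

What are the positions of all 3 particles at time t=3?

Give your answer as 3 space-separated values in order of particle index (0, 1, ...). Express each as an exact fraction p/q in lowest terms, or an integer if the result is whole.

Collision at t=5/2: particles 1 and 2 swap velocities; positions: p0=4 p1=37/2 p2=37/2; velocities now: v0=-2 v1=1 v2=3
Advance to t=3 (no further collisions before then); velocities: v0=-2 v1=1 v2=3; positions = 3 19 20

Answer: 3 19 20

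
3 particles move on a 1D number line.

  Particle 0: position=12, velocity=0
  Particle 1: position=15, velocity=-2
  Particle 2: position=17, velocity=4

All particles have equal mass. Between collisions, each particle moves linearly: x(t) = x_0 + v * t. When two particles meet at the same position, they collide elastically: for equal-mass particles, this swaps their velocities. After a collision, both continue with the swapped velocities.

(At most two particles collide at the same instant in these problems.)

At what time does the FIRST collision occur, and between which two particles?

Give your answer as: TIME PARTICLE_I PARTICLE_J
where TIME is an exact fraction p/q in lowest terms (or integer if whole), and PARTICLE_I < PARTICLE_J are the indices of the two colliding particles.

Pair (0,1): pos 12,15 vel 0,-2 -> gap=3, closing at 2/unit, collide at t=3/2
Pair (1,2): pos 15,17 vel -2,4 -> not approaching (rel speed -6 <= 0)
Earliest collision: t=3/2 between 0 and 1

Answer: 3/2 0 1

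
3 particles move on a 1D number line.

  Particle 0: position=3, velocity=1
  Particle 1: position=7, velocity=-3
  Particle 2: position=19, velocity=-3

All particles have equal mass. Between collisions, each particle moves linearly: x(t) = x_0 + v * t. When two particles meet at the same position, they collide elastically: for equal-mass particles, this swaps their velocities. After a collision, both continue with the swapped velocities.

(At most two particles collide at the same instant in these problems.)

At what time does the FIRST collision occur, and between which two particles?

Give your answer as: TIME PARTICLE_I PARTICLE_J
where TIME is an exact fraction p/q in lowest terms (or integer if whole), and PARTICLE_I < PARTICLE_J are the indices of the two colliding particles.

Answer: 1 0 1

Derivation:
Pair (0,1): pos 3,7 vel 1,-3 -> gap=4, closing at 4/unit, collide at t=1
Pair (1,2): pos 7,19 vel -3,-3 -> not approaching (rel speed 0 <= 0)
Earliest collision: t=1 between 0 and 1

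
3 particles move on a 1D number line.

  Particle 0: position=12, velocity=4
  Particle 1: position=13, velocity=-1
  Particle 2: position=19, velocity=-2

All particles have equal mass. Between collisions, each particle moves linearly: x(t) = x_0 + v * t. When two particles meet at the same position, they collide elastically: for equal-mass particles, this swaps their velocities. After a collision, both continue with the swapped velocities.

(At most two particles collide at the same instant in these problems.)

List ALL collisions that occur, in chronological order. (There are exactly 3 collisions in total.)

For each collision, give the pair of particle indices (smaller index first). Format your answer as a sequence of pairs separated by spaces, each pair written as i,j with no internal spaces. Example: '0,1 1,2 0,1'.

Collision at t=1/5: particles 0 and 1 swap velocities; positions: p0=64/5 p1=64/5 p2=93/5; velocities now: v0=-1 v1=4 v2=-2
Collision at t=7/6: particles 1 and 2 swap velocities; positions: p0=71/6 p1=50/3 p2=50/3; velocities now: v0=-1 v1=-2 v2=4
Collision at t=6: particles 0 and 1 swap velocities; positions: p0=7 p1=7 p2=36; velocities now: v0=-2 v1=-1 v2=4

Answer: 0,1 1,2 0,1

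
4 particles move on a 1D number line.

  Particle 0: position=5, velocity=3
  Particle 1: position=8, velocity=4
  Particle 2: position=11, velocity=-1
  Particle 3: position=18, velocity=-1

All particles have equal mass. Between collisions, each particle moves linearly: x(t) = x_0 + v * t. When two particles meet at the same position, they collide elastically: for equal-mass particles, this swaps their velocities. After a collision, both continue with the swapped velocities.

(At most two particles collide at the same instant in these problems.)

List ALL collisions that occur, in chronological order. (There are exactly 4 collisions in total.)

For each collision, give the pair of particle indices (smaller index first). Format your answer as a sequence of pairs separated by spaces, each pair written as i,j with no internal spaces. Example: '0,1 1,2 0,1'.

Collision at t=3/5: particles 1 and 2 swap velocities; positions: p0=34/5 p1=52/5 p2=52/5 p3=87/5; velocities now: v0=3 v1=-1 v2=4 v3=-1
Collision at t=3/2: particles 0 and 1 swap velocities; positions: p0=19/2 p1=19/2 p2=14 p3=33/2; velocities now: v0=-1 v1=3 v2=4 v3=-1
Collision at t=2: particles 2 and 3 swap velocities; positions: p0=9 p1=11 p2=16 p3=16; velocities now: v0=-1 v1=3 v2=-1 v3=4
Collision at t=13/4: particles 1 and 2 swap velocities; positions: p0=31/4 p1=59/4 p2=59/4 p3=21; velocities now: v0=-1 v1=-1 v2=3 v3=4

Answer: 1,2 0,1 2,3 1,2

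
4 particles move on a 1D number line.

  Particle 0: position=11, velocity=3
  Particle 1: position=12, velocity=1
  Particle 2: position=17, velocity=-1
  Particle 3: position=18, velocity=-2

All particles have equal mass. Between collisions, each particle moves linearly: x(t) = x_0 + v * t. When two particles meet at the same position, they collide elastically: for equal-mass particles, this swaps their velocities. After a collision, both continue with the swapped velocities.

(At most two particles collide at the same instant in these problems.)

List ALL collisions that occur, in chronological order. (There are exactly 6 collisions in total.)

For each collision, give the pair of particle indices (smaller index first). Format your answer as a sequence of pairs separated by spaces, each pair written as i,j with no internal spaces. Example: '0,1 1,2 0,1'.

Collision at t=1/2: particles 0 and 1 swap velocities; positions: p0=25/2 p1=25/2 p2=33/2 p3=17; velocities now: v0=1 v1=3 v2=-1 v3=-2
Collision at t=1: particles 2 and 3 swap velocities; positions: p0=13 p1=14 p2=16 p3=16; velocities now: v0=1 v1=3 v2=-2 v3=-1
Collision at t=7/5: particles 1 and 2 swap velocities; positions: p0=67/5 p1=76/5 p2=76/5 p3=78/5; velocities now: v0=1 v1=-2 v2=3 v3=-1
Collision at t=3/2: particles 2 and 3 swap velocities; positions: p0=27/2 p1=15 p2=31/2 p3=31/2; velocities now: v0=1 v1=-2 v2=-1 v3=3
Collision at t=2: particles 0 and 1 swap velocities; positions: p0=14 p1=14 p2=15 p3=17; velocities now: v0=-2 v1=1 v2=-1 v3=3
Collision at t=5/2: particles 1 and 2 swap velocities; positions: p0=13 p1=29/2 p2=29/2 p3=37/2; velocities now: v0=-2 v1=-1 v2=1 v3=3

Answer: 0,1 2,3 1,2 2,3 0,1 1,2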